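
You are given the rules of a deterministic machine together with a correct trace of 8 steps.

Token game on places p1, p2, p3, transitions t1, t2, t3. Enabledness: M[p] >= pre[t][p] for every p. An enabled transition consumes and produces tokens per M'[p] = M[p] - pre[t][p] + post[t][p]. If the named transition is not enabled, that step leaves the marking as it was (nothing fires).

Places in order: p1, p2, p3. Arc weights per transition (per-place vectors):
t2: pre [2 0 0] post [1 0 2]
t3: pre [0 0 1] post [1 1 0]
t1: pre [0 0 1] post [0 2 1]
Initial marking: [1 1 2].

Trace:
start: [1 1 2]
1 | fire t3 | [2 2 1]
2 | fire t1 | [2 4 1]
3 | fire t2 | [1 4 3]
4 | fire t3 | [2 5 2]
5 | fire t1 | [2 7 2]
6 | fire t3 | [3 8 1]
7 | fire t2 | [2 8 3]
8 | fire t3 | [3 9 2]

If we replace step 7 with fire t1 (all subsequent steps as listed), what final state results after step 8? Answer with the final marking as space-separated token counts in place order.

4 11 0

(re-executing from step 7 with the substitution; state before step 7: [3 8 1])
7 | fire t1 | [3 10 1]
8 | fire t3 | [4 11 0]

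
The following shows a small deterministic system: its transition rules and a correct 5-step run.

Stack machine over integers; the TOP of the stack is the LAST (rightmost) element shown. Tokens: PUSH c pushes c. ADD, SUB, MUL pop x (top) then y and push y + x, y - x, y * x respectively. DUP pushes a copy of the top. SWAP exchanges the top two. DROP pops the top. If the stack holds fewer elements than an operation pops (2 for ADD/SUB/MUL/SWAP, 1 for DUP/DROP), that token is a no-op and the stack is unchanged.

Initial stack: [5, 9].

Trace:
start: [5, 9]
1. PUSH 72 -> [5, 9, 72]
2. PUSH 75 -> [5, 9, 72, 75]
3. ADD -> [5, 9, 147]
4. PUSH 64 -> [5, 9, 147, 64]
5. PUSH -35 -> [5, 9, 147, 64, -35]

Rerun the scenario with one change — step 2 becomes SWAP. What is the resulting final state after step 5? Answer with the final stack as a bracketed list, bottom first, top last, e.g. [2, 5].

(re-executing from step 2 with the substitution; state before step 2: [5, 9, 72])
2. SWAP -> [5, 72, 9]
3. ADD -> [5, 81]
4. PUSH 64 -> [5, 81, 64]
5. PUSH -35 -> [5, 81, 64, -35]

[5, 81, 64, -35]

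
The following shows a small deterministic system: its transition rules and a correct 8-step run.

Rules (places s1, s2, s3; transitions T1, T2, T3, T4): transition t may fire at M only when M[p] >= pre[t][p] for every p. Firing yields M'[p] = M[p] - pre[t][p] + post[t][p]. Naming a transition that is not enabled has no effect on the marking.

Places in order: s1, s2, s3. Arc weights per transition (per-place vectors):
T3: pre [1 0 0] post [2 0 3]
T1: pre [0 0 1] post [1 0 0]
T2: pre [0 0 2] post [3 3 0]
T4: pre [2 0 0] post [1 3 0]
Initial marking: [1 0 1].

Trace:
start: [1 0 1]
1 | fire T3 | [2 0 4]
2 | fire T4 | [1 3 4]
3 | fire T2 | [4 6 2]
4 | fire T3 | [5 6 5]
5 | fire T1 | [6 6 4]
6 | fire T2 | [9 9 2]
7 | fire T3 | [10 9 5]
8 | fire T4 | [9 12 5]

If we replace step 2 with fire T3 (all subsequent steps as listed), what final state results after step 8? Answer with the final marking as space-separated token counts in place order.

11 9 8

(re-executing from step 2 with the substitution; state before step 2: [2 0 4])
2 | fire T3 | [3 0 7]
3 | fire T2 | [6 3 5]
4 | fire T3 | [7 3 8]
5 | fire T1 | [8 3 7]
6 | fire T2 | [11 6 5]
7 | fire T3 | [12 6 8]
8 | fire T4 | [11 9 8]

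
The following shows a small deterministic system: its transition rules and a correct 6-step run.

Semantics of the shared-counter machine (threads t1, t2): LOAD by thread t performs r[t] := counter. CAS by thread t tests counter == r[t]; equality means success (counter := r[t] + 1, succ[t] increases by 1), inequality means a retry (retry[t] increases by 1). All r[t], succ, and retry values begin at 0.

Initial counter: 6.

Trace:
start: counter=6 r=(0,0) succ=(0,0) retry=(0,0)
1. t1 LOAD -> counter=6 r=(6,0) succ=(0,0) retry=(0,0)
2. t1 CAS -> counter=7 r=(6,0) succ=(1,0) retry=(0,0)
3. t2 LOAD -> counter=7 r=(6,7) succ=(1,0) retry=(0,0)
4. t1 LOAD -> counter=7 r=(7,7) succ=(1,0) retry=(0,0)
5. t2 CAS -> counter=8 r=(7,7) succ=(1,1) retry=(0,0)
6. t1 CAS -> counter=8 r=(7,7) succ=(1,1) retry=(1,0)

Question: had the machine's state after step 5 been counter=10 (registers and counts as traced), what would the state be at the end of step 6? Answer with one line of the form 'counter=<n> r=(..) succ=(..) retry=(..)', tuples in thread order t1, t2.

counter=10 r=(7,7) succ=(1,1) retry=(1,0)

state after step 5 := counter=10 r=(7,7) succ=(1,1) retry=(0,0)
6. t1 CAS -> counter=10 r=(7,7) succ=(1,1) retry=(1,0)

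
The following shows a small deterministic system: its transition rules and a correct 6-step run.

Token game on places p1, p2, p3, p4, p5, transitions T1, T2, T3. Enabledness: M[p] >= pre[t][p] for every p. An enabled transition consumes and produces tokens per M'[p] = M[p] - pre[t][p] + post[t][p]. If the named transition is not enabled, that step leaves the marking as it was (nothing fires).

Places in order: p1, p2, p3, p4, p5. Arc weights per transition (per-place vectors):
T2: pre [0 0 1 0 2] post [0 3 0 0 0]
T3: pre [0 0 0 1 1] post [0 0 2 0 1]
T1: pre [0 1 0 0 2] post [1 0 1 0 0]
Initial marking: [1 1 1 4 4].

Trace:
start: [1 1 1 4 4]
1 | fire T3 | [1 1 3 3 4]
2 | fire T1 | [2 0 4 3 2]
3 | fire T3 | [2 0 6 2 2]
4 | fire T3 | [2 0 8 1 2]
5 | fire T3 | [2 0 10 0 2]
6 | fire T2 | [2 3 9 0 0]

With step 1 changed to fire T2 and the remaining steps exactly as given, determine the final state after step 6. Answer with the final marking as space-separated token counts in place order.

2 3 1 4 0

(re-executing from step 1 with the substitution; state before step 1: [1 1 1 4 4])
1 | fire T2 | [1 4 0 4 2]
2 | fire T1 | [2 3 1 4 0]
3 | fire T3 | [2 3 1 4 0]
4 | fire T3 | [2 3 1 4 0]
5 | fire T3 | [2 3 1 4 0]
6 | fire T2 | [2 3 1 4 0]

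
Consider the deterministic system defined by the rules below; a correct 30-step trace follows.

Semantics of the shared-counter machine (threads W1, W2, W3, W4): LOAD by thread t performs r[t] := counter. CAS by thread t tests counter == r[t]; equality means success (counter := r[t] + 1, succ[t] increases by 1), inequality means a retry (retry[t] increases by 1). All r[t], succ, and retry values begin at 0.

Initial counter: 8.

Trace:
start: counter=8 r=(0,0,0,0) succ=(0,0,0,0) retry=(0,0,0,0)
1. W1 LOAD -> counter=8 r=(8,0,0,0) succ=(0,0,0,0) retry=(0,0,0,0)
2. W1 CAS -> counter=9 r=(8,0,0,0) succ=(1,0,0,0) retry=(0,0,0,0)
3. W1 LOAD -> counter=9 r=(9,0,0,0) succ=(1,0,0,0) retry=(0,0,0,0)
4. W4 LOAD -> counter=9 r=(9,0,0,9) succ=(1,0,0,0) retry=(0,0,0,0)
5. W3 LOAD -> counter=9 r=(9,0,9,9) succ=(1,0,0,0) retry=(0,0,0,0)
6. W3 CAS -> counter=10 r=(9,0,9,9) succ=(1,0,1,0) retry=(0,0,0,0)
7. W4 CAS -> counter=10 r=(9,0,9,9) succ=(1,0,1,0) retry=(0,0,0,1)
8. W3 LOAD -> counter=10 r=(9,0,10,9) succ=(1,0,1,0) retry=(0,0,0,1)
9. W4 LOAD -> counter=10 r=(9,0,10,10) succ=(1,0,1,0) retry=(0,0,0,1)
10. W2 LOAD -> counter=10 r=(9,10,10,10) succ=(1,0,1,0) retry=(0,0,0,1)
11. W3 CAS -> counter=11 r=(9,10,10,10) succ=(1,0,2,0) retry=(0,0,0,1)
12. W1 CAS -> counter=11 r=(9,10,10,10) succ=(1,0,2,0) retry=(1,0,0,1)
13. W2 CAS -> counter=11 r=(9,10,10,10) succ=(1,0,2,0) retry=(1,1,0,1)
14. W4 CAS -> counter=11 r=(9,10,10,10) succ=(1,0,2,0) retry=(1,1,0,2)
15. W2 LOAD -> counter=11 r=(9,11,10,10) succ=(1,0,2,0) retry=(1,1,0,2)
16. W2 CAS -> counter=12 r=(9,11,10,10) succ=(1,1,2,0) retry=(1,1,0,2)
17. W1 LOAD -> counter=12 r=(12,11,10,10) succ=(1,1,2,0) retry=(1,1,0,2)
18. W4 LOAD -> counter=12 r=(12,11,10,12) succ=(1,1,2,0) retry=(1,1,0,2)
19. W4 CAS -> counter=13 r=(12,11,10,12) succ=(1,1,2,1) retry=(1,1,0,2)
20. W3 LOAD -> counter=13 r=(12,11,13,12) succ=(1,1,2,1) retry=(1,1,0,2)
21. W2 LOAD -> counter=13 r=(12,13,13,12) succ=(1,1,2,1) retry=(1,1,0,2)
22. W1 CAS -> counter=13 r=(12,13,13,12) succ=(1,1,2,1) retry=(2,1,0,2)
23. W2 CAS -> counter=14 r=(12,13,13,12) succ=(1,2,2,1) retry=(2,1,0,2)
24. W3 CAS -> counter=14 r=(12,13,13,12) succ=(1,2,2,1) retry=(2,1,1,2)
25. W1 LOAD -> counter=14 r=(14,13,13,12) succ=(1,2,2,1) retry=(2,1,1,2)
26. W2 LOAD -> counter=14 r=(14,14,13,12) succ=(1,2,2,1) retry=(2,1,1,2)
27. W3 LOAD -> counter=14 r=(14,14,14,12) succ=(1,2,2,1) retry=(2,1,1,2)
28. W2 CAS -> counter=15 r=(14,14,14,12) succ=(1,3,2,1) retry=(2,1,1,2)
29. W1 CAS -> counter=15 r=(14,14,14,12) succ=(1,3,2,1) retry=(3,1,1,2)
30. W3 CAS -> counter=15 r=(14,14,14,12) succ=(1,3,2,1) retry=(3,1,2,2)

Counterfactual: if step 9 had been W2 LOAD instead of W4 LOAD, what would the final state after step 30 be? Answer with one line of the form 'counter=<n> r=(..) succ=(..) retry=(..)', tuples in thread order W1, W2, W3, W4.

counter=15 r=(14,14,14,12) succ=(1,3,2,1) retry=(3,1,2,2)

(re-executing from step 9 with the substitution; state before step 9: counter=10 r=(9,0,10,9) succ=(1,0,1,0) retry=(0,0,0,1))
9. W2 LOAD -> counter=10 r=(9,10,10,9) succ=(1,0,1,0) retry=(0,0,0,1)
10. W2 LOAD -> counter=10 r=(9,10,10,9) succ=(1,0,1,0) retry=(0,0,0,1)
11. W3 CAS -> counter=11 r=(9,10,10,9) succ=(1,0,2,0) retry=(0,0,0,1)
12. W1 CAS -> counter=11 r=(9,10,10,9) succ=(1,0,2,0) retry=(1,0,0,1)
13. W2 CAS -> counter=11 r=(9,10,10,9) succ=(1,0,2,0) retry=(1,1,0,1)
14. W4 CAS -> counter=11 r=(9,10,10,9) succ=(1,0,2,0) retry=(1,1,0,2)
15. W2 LOAD -> counter=11 r=(9,11,10,9) succ=(1,0,2,0) retry=(1,1,0,2)
16. W2 CAS -> counter=12 r=(9,11,10,9) succ=(1,1,2,0) retry=(1,1,0,2)
17. W1 LOAD -> counter=12 r=(12,11,10,9) succ=(1,1,2,0) retry=(1,1,0,2)
18. W4 LOAD -> counter=12 r=(12,11,10,12) succ=(1,1,2,0) retry=(1,1,0,2)
19. W4 CAS -> counter=13 r=(12,11,10,12) succ=(1,1,2,1) retry=(1,1,0,2)
20. W3 LOAD -> counter=13 r=(12,11,13,12) succ=(1,1,2,1) retry=(1,1,0,2)
21. W2 LOAD -> counter=13 r=(12,13,13,12) succ=(1,1,2,1) retry=(1,1,0,2)
22. W1 CAS -> counter=13 r=(12,13,13,12) succ=(1,1,2,1) retry=(2,1,0,2)
23. W2 CAS -> counter=14 r=(12,13,13,12) succ=(1,2,2,1) retry=(2,1,0,2)
24. W3 CAS -> counter=14 r=(12,13,13,12) succ=(1,2,2,1) retry=(2,1,1,2)
25. W1 LOAD -> counter=14 r=(14,13,13,12) succ=(1,2,2,1) retry=(2,1,1,2)
26. W2 LOAD -> counter=14 r=(14,14,13,12) succ=(1,2,2,1) retry=(2,1,1,2)
27. W3 LOAD -> counter=14 r=(14,14,14,12) succ=(1,2,2,1) retry=(2,1,1,2)
28. W2 CAS -> counter=15 r=(14,14,14,12) succ=(1,3,2,1) retry=(2,1,1,2)
29. W1 CAS -> counter=15 r=(14,14,14,12) succ=(1,3,2,1) retry=(3,1,1,2)
30. W3 CAS -> counter=15 r=(14,14,14,12) succ=(1,3,2,1) retry=(3,1,2,2)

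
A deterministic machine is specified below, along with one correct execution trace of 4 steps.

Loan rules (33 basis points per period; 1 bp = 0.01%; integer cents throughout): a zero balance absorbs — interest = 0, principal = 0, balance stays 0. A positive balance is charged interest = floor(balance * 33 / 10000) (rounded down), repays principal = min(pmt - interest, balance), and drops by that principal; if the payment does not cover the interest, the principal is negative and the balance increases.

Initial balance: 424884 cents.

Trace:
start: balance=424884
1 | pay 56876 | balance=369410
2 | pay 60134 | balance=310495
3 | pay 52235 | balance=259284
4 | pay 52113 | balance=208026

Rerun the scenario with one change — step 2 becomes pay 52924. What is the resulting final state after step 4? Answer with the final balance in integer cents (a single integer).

215284

(re-executing from step 2 with the substitution; state before step 2: balance=369410)
2 | pay 52924 | balance=317705
3 | pay 52235 | balance=266518
4 | pay 52113 | balance=215284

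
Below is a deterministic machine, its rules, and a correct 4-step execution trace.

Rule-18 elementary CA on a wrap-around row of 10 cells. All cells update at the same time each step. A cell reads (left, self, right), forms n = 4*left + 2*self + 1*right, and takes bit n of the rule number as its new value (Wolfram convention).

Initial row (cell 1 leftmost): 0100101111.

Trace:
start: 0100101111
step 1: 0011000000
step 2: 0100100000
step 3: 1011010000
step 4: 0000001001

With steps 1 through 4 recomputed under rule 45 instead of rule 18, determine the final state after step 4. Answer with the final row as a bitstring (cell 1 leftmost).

(re-executing steps 1..4 under rule 45; state before step 1: 0100101111)
step 1: 1100111000
step 2: 1000100010
step 3: 1010101011
step 4: 0111111110

0111111110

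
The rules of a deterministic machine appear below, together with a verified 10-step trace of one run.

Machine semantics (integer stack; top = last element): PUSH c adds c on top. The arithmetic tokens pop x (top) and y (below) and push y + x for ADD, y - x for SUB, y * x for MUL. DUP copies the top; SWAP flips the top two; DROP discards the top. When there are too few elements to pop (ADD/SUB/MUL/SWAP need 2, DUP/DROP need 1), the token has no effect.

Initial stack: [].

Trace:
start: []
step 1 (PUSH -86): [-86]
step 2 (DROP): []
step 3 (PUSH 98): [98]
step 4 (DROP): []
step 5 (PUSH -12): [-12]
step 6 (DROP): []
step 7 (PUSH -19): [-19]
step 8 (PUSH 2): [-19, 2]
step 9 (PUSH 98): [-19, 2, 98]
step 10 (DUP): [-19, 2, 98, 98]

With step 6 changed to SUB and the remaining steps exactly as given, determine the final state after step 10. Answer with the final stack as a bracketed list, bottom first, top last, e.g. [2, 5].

[-12, -19, 2, 98, 98]

(re-executing from step 6 with the substitution; state before step 6: [-12])
step 6 (SUB): [-12]
step 7 (PUSH -19): [-12, -19]
step 8 (PUSH 2): [-12, -19, 2]
step 9 (PUSH 98): [-12, -19, 2, 98]
step 10 (DUP): [-12, -19, 2, 98, 98]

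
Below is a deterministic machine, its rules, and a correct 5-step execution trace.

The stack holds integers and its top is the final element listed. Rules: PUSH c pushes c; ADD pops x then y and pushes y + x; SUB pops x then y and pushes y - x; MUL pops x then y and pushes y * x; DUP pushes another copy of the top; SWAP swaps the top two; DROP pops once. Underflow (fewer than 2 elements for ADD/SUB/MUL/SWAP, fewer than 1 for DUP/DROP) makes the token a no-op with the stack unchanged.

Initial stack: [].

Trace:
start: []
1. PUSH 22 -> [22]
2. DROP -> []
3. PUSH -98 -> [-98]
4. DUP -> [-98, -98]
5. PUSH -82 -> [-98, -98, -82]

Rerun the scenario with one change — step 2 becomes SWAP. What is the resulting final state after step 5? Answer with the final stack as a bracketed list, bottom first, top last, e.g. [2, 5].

[22, -98, -98, -82]

(re-executing from step 2 with the substitution; state before step 2: [22])
2. SWAP -> [22]
3. PUSH -98 -> [22, -98]
4. DUP -> [22, -98, -98]
5. PUSH -82 -> [22, -98, -98, -82]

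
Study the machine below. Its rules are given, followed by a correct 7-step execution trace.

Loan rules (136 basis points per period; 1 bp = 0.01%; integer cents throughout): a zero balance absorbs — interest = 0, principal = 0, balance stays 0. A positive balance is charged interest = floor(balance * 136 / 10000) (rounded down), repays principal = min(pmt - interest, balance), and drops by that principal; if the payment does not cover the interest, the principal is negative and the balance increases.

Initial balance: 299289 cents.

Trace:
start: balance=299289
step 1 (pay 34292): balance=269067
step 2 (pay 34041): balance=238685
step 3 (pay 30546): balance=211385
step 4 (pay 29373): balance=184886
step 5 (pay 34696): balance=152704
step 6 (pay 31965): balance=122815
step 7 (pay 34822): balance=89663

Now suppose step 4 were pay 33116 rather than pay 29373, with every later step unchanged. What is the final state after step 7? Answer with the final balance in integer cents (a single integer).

85765

(re-executing from step 4 with the substitution; state before step 4: balance=211385)
step 4 (pay 33116): balance=181143
step 5 (pay 34696): balance=148910
step 6 (pay 31965): balance=118970
step 7 (pay 34822): balance=85765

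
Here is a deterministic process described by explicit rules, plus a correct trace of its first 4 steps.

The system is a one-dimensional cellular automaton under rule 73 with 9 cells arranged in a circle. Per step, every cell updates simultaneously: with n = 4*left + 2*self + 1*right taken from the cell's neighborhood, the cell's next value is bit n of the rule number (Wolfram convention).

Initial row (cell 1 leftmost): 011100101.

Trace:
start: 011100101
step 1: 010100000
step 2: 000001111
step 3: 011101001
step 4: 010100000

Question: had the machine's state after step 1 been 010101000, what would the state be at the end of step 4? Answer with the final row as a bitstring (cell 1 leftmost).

010001011

state after step 1 := 010101000
step 2: 000000011
step 3: 011111011
step 4: 010001011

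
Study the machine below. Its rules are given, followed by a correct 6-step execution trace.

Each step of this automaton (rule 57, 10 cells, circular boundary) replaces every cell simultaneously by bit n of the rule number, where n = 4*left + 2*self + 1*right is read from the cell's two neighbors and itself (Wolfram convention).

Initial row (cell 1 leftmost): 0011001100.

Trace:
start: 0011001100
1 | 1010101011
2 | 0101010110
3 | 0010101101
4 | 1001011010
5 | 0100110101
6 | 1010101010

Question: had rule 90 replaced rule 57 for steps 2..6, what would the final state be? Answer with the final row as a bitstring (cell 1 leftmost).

0010001000

(re-executing steps 2..6 under rule 90; state before step 2: 1010101011)
2 | 1000000010
3 | 0100000100
4 | 1010001010
5 | 0001010000
6 | 0010001000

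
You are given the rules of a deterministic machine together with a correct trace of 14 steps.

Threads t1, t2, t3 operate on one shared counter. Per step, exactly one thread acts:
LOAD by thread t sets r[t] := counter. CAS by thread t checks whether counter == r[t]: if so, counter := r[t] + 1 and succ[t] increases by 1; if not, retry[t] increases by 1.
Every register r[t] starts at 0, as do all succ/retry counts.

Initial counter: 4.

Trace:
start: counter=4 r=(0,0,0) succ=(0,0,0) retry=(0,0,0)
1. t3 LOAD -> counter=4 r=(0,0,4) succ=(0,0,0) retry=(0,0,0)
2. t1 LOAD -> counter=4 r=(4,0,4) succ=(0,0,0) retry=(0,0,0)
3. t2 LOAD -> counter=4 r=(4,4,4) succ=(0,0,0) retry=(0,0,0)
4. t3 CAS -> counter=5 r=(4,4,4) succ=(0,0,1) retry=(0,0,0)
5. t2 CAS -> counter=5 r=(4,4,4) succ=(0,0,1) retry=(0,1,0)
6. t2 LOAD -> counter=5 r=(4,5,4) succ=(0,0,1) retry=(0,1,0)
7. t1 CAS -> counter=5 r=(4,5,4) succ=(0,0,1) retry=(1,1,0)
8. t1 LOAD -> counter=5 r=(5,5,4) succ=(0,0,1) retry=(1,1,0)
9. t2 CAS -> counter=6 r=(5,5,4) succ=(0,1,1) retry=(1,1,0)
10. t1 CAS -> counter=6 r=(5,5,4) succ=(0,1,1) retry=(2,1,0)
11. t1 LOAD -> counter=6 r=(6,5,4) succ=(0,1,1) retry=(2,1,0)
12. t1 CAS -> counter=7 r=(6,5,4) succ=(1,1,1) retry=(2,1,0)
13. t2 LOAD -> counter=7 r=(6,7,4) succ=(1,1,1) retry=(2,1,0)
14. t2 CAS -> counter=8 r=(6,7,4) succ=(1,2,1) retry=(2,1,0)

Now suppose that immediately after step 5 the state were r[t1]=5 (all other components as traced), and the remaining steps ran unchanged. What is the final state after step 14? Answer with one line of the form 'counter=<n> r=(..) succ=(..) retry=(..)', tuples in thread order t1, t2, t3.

counter=9 r=(7,8,4) succ=(3,1,1) retry=(0,2,0)

state after step 5 := counter=5 r=(5,4,4) succ=(0,0,1) retry=(0,1,0)
6. t2 LOAD -> counter=5 r=(5,5,4) succ=(0,0,1) retry=(0,1,0)
7. t1 CAS -> counter=6 r=(5,5,4) succ=(1,0,1) retry=(0,1,0)
8. t1 LOAD -> counter=6 r=(6,5,4) succ=(1,0,1) retry=(0,1,0)
9. t2 CAS -> counter=6 r=(6,5,4) succ=(1,0,1) retry=(0,2,0)
10. t1 CAS -> counter=7 r=(6,5,4) succ=(2,0,1) retry=(0,2,0)
11. t1 LOAD -> counter=7 r=(7,5,4) succ=(2,0,1) retry=(0,2,0)
12. t1 CAS -> counter=8 r=(7,5,4) succ=(3,0,1) retry=(0,2,0)
13. t2 LOAD -> counter=8 r=(7,8,4) succ=(3,0,1) retry=(0,2,0)
14. t2 CAS -> counter=9 r=(7,8,4) succ=(3,1,1) retry=(0,2,0)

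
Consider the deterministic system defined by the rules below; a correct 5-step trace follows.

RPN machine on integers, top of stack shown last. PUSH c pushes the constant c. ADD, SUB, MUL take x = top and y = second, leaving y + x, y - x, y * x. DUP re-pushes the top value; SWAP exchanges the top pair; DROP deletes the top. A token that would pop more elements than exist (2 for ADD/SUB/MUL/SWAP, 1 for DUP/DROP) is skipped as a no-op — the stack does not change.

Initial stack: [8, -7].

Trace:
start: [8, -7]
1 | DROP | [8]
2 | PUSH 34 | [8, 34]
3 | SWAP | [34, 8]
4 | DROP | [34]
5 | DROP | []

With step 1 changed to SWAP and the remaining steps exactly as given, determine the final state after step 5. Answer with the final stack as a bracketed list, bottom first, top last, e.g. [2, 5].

(re-executing from step 1 with the substitution; state before step 1: [8, -7])
1 | SWAP | [-7, 8]
2 | PUSH 34 | [-7, 8, 34]
3 | SWAP | [-7, 34, 8]
4 | DROP | [-7, 34]
5 | DROP | [-7]

[-7]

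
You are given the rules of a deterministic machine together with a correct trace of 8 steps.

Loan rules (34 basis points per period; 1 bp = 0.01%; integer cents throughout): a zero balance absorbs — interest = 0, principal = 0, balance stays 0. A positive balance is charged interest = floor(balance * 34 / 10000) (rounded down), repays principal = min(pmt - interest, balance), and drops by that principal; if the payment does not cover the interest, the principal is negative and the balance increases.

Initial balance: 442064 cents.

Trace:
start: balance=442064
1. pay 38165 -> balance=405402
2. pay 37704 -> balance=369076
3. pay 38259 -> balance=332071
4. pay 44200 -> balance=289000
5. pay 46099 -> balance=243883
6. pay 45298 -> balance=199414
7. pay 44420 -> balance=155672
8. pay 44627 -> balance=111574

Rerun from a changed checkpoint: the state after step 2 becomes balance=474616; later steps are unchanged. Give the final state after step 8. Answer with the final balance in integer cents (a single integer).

219284

state after step 2 := balance=474616
3. pay 38259 -> balance=437970
4. pay 44200 -> balance=395259
5. pay 46099 -> balance=350503
6. pay 45298 -> balance=306396
7. pay 44420 -> balance=263017
8. pay 44627 -> balance=219284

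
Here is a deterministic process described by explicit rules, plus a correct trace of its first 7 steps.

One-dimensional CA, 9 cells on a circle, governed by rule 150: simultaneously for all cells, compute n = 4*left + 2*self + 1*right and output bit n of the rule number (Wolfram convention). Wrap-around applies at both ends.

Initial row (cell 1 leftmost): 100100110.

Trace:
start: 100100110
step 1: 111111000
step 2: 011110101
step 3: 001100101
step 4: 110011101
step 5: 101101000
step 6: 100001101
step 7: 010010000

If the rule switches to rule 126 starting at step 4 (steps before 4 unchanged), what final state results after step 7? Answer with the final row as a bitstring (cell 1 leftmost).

000000000

(re-executing steps 4..7 under rule 126; state before step 4: 001100101)
step 4: 111111111
step 5: 000000000
step 6: 000000000
step 7: 000000000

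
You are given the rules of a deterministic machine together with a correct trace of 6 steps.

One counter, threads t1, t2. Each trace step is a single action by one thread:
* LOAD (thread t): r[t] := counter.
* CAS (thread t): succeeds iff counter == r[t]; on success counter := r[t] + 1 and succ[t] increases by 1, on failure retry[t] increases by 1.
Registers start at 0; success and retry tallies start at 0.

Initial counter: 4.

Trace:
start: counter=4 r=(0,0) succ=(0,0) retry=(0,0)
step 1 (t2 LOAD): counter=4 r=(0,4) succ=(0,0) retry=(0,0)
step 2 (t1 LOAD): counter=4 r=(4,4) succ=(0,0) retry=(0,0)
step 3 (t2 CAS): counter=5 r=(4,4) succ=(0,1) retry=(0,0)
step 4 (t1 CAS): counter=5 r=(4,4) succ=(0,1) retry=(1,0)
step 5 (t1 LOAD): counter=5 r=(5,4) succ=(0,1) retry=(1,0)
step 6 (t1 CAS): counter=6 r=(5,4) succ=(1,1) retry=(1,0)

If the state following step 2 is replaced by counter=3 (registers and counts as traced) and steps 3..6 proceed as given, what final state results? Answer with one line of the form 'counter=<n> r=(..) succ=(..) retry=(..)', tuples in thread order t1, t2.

state after step 2 := counter=3 r=(4,4) succ=(0,0) retry=(0,0)
step 3 (t2 CAS): counter=3 r=(4,4) succ=(0,0) retry=(0,1)
step 4 (t1 CAS): counter=3 r=(4,4) succ=(0,0) retry=(1,1)
step 5 (t1 LOAD): counter=3 r=(3,4) succ=(0,0) retry=(1,1)
step 6 (t1 CAS): counter=4 r=(3,4) succ=(1,0) retry=(1,1)

counter=4 r=(3,4) succ=(1,0) retry=(1,1)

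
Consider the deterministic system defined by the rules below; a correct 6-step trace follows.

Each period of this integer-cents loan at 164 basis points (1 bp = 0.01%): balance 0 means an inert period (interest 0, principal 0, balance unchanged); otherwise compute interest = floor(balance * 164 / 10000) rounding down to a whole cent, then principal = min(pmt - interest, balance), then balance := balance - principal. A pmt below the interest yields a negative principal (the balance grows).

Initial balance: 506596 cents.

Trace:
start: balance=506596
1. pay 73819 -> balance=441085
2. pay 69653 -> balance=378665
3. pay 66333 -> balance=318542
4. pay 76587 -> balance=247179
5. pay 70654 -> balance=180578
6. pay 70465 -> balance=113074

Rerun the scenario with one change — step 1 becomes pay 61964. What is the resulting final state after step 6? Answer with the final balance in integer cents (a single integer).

125932

(re-executing from step 1 with the substitution; state before step 1: balance=506596)
1. pay 61964 -> balance=452940
2. pay 69653 -> balance=390715
3. pay 66333 -> balance=330789
4. pay 76587 -> balance=259626
5. pay 70654 -> balance=193229
6. pay 70465 -> balance=125932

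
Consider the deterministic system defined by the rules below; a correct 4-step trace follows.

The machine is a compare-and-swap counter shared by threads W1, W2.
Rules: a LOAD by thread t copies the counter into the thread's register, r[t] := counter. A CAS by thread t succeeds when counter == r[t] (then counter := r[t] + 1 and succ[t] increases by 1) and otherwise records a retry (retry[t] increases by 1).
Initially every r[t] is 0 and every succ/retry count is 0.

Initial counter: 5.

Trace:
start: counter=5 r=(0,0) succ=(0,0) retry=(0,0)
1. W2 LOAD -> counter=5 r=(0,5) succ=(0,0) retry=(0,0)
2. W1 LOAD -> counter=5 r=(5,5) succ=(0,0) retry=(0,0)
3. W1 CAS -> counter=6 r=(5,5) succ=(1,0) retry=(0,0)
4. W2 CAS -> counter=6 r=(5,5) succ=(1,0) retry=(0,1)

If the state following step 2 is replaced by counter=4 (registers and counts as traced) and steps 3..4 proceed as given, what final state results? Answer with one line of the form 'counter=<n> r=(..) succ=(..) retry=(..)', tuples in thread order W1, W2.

state after step 2 := counter=4 r=(5,5) succ=(0,0) retry=(0,0)
3. W1 CAS -> counter=4 r=(5,5) succ=(0,0) retry=(1,0)
4. W2 CAS -> counter=4 r=(5,5) succ=(0,0) retry=(1,1)

counter=4 r=(5,5) succ=(0,0) retry=(1,1)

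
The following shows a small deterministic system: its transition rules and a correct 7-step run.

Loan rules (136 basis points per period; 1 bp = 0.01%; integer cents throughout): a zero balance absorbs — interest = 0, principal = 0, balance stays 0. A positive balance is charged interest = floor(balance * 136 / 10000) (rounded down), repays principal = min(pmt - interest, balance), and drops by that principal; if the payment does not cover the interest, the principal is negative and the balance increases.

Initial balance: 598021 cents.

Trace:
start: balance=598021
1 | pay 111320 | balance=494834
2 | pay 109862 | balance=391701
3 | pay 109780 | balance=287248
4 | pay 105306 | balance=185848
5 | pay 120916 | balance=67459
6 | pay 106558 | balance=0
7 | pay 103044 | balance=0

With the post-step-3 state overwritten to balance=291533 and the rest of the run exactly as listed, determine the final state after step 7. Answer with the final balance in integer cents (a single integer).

0

state after step 3 := balance=291533
4 | pay 105306 | balance=190191
5 | pay 120916 | balance=71861
6 | pay 106558 | balance=0
7 | pay 103044 | balance=0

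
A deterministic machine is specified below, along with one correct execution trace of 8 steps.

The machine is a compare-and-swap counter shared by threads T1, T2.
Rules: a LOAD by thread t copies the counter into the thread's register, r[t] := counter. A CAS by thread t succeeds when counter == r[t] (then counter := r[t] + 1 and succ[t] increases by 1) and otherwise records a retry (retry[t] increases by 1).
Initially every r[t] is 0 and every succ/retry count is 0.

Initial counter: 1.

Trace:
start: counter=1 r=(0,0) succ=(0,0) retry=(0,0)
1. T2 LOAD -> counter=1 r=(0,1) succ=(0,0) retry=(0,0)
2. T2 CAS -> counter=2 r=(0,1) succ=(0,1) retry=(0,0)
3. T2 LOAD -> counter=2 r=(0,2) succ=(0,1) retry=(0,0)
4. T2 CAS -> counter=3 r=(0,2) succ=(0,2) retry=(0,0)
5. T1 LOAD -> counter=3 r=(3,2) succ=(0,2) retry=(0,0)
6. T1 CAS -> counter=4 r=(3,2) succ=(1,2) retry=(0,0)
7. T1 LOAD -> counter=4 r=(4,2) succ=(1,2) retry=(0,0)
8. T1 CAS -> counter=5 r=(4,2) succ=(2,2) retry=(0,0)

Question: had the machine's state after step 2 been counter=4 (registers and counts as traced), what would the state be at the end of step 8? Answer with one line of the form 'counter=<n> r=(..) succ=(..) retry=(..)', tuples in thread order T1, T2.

state after step 2 := counter=4 r=(0,1) succ=(0,1) retry=(0,0)
3. T2 LOAD -> counter=4 r=(0,4) succ=(0,1) retry=(0,0)
4. T2 CAS -> counter=5 r=(0,4) succ=(0,2) retry=(0,0)
5. T1 LOAD -> counter=5 r=(5,4) succ=(0,2) retry=(0,0)
6. T1 CAS -> counter=6 r=(5,4) succ=(1,2) retry=(0,0)
7. T1 LOAD -> counter=6 r=(6,4) succ=(1,2) retry=(0,0)
8. T1 CAS -> counter=7 r=(6,4) succ=(2,2) retry=(0,0)

counter=7 r=(6,4) succ=(2,2) retry=(0,0)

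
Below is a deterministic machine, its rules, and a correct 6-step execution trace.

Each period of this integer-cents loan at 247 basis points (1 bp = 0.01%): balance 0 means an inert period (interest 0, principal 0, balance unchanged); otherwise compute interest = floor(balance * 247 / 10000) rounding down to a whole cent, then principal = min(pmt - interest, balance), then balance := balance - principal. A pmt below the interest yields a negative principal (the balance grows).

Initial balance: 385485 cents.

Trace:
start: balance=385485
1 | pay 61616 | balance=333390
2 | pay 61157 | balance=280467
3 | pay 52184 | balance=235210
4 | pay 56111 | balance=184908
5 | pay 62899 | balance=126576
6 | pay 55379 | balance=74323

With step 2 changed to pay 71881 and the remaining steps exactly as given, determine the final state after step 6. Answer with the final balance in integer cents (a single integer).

62500

(re-executing from step 2 with the substitution; state before step 2: balance=333390)
2 | pay 71881 | balance=269743
3 | pay 52184 | balance=224221
4 | pay 56111 | balance=173648
5 | pay 62899 | balance=115038
6 | pay 55379 | balance=62500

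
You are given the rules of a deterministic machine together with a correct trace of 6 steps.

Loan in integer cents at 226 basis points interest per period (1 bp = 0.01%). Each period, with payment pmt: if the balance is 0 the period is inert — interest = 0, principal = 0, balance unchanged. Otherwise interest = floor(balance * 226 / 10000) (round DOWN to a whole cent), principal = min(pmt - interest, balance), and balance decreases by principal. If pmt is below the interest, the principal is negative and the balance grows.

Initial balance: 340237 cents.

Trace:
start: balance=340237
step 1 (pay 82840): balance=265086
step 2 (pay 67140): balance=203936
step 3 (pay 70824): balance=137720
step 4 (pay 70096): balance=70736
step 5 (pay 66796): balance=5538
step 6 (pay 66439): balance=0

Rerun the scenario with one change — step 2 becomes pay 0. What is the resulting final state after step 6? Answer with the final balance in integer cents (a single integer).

(re-executing from step 2 with the substitution; state before step 2: balance=265086)
step 2 (pay 0): balance=271076
step 3 (pay 70824): balance=206378
step 4 (pay 70096): balance=140946
step 5 (pay 66796): balance=77335
step 6 (pay 66439): balance=12643

12643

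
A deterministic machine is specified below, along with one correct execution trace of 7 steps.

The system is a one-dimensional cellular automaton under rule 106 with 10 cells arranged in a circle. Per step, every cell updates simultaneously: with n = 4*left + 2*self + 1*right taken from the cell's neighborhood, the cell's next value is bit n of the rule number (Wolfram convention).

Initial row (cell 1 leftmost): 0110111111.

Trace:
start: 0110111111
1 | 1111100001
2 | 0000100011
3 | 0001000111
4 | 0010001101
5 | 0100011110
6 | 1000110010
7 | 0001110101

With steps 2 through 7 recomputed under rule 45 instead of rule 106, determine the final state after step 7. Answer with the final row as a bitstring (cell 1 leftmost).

0101001111

(re-executing steps 2..7 under rule 45; state before step 2: 1111100001)
2 | 0000001101
3 | 0111101011
4 | 1100011110
5 | 1001010001
6 | 0001110101
7 | 0101001111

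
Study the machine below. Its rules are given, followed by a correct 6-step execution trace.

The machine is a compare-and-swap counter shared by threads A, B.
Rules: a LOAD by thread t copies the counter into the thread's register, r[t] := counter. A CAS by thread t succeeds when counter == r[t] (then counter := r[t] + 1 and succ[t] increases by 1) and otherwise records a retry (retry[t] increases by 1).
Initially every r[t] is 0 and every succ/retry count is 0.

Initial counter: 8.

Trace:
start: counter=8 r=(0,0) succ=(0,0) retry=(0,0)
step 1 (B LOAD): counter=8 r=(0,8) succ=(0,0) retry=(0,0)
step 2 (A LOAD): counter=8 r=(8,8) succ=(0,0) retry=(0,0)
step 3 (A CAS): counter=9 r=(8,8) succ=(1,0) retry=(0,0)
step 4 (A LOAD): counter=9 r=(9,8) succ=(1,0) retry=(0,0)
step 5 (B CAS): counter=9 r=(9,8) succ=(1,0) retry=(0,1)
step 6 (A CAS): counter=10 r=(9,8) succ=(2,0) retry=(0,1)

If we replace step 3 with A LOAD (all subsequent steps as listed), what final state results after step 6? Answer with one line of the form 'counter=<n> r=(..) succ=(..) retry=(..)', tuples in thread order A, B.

counter=9 r=(8,8) succ=(0,1) retry=(1,0)

(re-executing from step 3 with the substitution; state before step 3: counter=8 r=(8,8) succ=(0,0) retry=(0,0))
step 3 (A LOAD): counter=8 r=(8,8) succ=(0,0) retry=(0,0)
step 4 (A LOAD): counter=8 r=(8,8) succ=(0,0) retry=(0,0)
step 5 (B CAS): counter=9 r=(8,8) succ=(0,1) retry=(0,0)
step 6 (A CAS): counter=9 r=(8,8) succ=(0,1) retry=(1,0)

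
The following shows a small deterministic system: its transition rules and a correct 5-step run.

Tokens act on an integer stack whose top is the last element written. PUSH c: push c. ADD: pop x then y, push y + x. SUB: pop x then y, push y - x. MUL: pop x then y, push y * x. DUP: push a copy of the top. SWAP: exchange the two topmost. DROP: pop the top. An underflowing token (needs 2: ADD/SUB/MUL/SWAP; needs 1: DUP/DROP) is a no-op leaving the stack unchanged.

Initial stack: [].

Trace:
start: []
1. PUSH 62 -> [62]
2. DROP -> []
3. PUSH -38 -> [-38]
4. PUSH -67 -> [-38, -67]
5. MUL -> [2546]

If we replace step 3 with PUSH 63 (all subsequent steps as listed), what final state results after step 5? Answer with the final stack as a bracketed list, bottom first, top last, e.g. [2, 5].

[-4221]

(re-executing from step 3 with the substitution; state before step 3: [])
3. PUSH 63 -> [63]
4. PUSH -67 -> [63, -67]
5. MUL -> [-4221]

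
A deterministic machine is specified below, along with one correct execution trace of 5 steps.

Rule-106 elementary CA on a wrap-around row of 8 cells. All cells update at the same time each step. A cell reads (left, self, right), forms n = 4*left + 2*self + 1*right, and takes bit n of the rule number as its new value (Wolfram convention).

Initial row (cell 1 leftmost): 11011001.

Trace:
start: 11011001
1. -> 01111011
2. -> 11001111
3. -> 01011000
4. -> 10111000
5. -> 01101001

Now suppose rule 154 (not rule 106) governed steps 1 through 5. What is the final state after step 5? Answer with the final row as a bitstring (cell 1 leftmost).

(re-executing steps 1..5 under rule 154; state before step 1: 11011001)
1. -> 10010111
2. -> 01100111
3. -> 01011110
4. -> 10011101
5. -> 01111001

01111001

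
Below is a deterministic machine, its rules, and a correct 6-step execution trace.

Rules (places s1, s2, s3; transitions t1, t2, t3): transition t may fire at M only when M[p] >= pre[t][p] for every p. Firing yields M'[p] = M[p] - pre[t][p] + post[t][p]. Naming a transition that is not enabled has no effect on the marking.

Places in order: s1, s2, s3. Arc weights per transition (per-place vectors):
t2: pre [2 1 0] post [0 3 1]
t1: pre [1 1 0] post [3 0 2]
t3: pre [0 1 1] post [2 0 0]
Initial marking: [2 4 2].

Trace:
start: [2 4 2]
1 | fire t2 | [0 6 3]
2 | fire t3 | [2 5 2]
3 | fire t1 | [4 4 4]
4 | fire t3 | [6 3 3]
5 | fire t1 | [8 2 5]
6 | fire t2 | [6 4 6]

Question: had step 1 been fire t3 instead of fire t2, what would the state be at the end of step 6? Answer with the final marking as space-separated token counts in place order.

(re-executing from step 1 with the substitution; state before step 1: [2 4 2])
1 | fire t3 | [4 3 1]
2 | fire t3 | [6 2 0]
3 | fire t1 | [8 1 2]
4 | fire t3 | [10 0 1]
5 | fire t1 | [10 0 1]
6 | fire t2 | [10 0 1]

10 0 1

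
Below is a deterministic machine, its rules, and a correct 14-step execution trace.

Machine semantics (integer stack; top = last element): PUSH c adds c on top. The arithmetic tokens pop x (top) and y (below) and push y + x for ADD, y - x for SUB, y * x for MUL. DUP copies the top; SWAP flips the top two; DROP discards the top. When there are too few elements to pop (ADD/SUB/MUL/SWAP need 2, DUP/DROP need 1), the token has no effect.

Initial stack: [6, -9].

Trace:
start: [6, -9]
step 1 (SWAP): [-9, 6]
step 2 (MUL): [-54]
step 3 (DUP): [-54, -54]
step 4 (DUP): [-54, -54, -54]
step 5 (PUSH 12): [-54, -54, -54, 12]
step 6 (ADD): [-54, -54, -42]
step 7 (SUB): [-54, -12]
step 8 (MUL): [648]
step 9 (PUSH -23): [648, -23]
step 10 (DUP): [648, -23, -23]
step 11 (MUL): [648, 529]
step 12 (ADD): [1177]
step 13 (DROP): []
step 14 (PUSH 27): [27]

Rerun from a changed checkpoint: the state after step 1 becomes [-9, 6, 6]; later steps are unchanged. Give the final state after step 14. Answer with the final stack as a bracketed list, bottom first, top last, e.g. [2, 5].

[-9, 27]

state after step 1 := [-9, 6, 6]
step 2 (MUL): [-9, 36]
step 3 (DUP): [-9, 36, 36]
step 4 (DUP): [-9, 36, 36, 36]
step 5 (PUSH 12): [-9, 36, 36, 36, 12]
step 6 (ADD): [-9, 36, 36, 48]
step 7 (SUB): [-9, 36, -12]
step 8 (MUL): [-9, -432]
step 9 (PUSH -23): [-9, -432, -23]
step 10 (DUP): [-9, -432, -23, -23]
step 11 (MUL): [-9, -432, 529]
step 12 (ADD): [-9, 97]
step 13 (DROP): [-9]
step 14 (PUSH 27): [-9, 27]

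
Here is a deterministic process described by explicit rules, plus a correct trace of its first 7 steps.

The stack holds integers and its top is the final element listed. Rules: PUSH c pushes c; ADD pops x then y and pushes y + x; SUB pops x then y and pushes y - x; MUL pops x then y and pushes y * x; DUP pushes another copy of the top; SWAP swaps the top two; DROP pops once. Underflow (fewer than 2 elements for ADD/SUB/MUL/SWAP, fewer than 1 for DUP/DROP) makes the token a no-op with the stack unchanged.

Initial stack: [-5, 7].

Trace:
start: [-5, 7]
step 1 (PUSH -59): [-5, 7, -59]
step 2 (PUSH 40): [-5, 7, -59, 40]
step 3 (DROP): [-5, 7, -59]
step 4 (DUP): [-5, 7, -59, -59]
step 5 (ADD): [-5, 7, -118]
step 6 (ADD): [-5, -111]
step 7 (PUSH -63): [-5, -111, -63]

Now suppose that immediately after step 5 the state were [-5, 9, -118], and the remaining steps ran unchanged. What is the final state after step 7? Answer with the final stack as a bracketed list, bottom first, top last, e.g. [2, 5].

[-5, -109, -63]

state after step 5 := [-5, 9, -118]
step 6 (ADD): [-5, -109]
step 7 (PUSH -63): [-5, -109, -63]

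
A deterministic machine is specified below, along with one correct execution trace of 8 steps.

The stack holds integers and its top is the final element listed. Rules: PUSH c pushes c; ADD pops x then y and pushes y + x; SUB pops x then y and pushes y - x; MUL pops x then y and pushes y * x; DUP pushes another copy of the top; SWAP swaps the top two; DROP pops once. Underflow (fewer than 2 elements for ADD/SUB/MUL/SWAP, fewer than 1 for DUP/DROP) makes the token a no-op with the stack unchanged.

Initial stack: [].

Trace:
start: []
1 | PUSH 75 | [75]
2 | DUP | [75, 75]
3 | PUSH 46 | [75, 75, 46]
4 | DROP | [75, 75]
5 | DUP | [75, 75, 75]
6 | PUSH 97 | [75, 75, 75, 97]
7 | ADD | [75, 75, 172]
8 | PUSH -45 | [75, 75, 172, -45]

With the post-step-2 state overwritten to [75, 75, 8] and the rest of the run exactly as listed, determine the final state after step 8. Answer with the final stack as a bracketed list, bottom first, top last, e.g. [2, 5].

[75, 75, 8, 105, -45]

state after step 2 := [75, 75, 8]
3 | PUSH 46 | [75, 75, 8, 46]
4 | DROP | [75, 75, 8]
5 | DUP | [75, 75, 8, 8]
6 | PUSH 97 | [75, 75, 8, 8, 97]
7 | ADD | [75, 75, 8, 105]
8 | PUSH -45 | [75, 75, 8, 105, -45]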